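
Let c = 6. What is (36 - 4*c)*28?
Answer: 336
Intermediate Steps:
(36 - 4*c)*28 = (36 - 4*6)*28 = (36 - 24)*28 = 12*28 = 336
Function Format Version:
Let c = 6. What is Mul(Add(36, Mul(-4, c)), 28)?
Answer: 336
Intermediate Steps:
Mul(Add(36, Mul(-4, c)), 28) = Mul(Add(36, Mul(-4, 6)), 28) = Mul(Add(36, -24), 28) = Mul(12, 28) = 336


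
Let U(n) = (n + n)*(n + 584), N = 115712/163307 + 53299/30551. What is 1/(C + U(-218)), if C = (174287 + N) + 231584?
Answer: 4989192157/1228825321525420 ≈ 4.0601e-6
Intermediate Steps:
N = 12239217105/4989192157 (N = 115712*(1/163307) + 53299*(1/30551) = 115712/163307 + 53299/30551 = 12239217105/4989192157 ≈ 2.4531)
C = 2024980649170852/4989192157 (C = (174287 + 12239217105/4989192157) + 231584 = 869563572684164/4989192157 + 231584 = 2024980649170852/4989192157 ≈ 4.0587e+5)
U(n) = 2*n*(584 + n) (U(n) = (2*n)*(584 + n) = 2*n*(584 + n))
1/(C + U(-218)) = 1/(2024980649170852/4989192157 + 2*(-218)*(584 - 218)) = 1/(2024980649170852/4989192157 + 2*(-218)*366) = 1/(2024980649170852/4989192157 - 159576) = 1/(1228825321525420/4989192157) = 4989192157/1228825321525420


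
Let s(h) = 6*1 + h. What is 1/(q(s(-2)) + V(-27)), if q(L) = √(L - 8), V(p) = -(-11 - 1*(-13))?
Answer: -¼ - I/4 ≈ -0.25 - 0.25*I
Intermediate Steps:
s(h) = 6 + h
V(p) = -2 (V(p) = -(-11 + 13) = -1*2 = -2)
q(L) = √(-8 + L)
1/(q(s(-2)) + V(-27)) = 1/(√(-8 + (6 - 2)) - 2) = 1/(√(-8 + 4) - 2) = 1/(√(-4) - 2) = 1/(2*I - 2) = 1/(-2 + 2*I) = (-2 - 2*I)/8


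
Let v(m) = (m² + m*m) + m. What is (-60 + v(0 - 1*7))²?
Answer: 961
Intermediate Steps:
v(m) = m + 2*m² (v(m) = (m² + m²) + m = 2*m² + m = m + 2*m²)
(-60 + v(0 - 1*7))² = (-60 + (0 - 1*7)*(1 + 2*(0 - 1*7)))² = (-60 + (0 - 7)*(1 + 2*(0 - 7)))² = (-60 - 7*(1 + 2*(-7)))² = (-60 - 7*(1 - 14))² = (-60 - 7*(-13))² = (-60 + 91)² = 31² = 961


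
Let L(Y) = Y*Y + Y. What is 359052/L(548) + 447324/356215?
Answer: 21873169019/8930666265 ≈ 2.4492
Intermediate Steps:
L(Y) = Y + Y**2 (L(Y) = Y**2 + Y = Y + Y**2)
359052/L(548) + 447324/356215 = 359052/((548*(1 + 548))) + 447324/356215 = 359052/((548*549)) + 447324*(1/356215) = 359052/300852 + 447324/356215 = 359052*(1/300852) + 447324/356215 = 29921/25071 + 447324/356215 = 21873169019/8930666265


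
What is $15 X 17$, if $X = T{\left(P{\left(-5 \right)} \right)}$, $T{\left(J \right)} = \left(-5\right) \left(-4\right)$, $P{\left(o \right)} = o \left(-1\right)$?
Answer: $5100$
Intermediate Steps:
$P{\left(o \right)} = - o$
$T{\left(J \right)} = 20$
$X = 20$
$15 X 17 = 15 \cdot 20 \cdot 17 = 300 \cdot 17 = 5100$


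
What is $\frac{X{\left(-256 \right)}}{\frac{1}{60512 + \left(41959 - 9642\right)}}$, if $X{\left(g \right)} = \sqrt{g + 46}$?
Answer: $92829 i \sqrt{210} \approx 1.3452 \cdot 10^{6} i$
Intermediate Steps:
$X{\left(g \right)} = \sqrt{46 + g}$
$\frac{X{\left(-256 \right)}}{\frac{1}{60512 + \left(41959 - 9642\right)}} = \frac{\sqrt{46 - 256}}{\frac{1}{60512 + \left(41959 - 9642\right)}} = \frac{\sqrt{-210}}{\frac{1}{60512 + \left(41959 - 9642\right)}} = \frac{i \sqrt{210}}{\frac{1}{60512 + 32317}} = \frac{i \sqrt{210}}{\frac{1}{92829}} = i \sqrt{210} \frac{1}{\frac{1}{92829}} = i \sqrt{210} \cdot 92829 = 92829 i \sqrt{210}$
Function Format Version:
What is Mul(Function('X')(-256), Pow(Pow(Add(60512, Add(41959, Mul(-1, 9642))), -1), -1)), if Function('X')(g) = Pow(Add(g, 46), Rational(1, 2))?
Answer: Mul(92829, I, Pow(210, Rational(1, 2))) ≈ Mul(1.3452e+6, I)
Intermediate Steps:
Function('X')(g) = Pow(Add(46, g), Rational(1, 2))
Mul(Function('X')(-256), Pow(Pow(Add(60512, Add(41959, Mul(-1, 9642))), -1), -1)) = Mul(Pow(Add(46, -256), Rational(1, 2)), Pow(Pow(Add(60512, Add(41959, Mul(-1, 9642))), -1), -1)) = Mul(Pow(-210, Rational(1, 2)), Pow(Pow(Add(60512, Add(41959, -9642)), -1), -1)) = Mul(Mul(I, Pow(210, Rational(1, 2))), Pow(Pow(Add(60512, 32317), -1), -1)) = Mul(Mul(I, Pow(210, Rational(1, 2))), Pow(Pow(92829, -1), -1)) = Mul(Mul(I, Pow(210, Rational(1, 2))), Pow(Rational(1, 92829), -1)) = Mul(Mul(I, Pow(210, Rational(1, 2))), 92829) = Mul(92829, I, Pow(210, Rational(1, 2)))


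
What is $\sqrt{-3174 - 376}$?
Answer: $5 i \sqrt{142} \approx 59.582 i$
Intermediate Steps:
$\sqrt{-3174 - 376} = \sqrt{-3550} = 5 i \sqrt{142}$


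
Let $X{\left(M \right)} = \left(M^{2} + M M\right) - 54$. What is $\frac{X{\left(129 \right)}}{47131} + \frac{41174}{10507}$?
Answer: $\frac{327099770}{70743631} \approx 4.6237$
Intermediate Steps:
$X{\left(M \right)} = -54 + 2 M^{2}$ ($X{\left(M \right)} = \left(M^{2} + M^{2}\right) - 54 = 2 M^{2} - 54 = -54 + 2 M^{2}$)
$\frac{X{\left(129 \right)}}{47131} + \frac{41174}{10507} = \frac{-54 + 2 \cdot 129^{2}}{47131} + \frac{41174}{10507} = \left(-54 + 2 \cdot 16641\right) \frac{1}{47131} + 41174 \cdot \frac{1}{10507} = \left(-54 + 33282\right) \frac{1}{47131} + \frac{5882}{1501} = 33228 \cdot \frac{1}{47131} + \frac{5882}{1501} = \frac{33228}{47131} + \frac{5882}{1501} = \frac{327099770}{70743631}$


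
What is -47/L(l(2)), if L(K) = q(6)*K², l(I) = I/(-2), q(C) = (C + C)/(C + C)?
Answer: -47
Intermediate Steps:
q(C) = 1 (q(C) = (2*C)/((2*C)) = (2*C)*(1/(2*C)) = 1)
l(I) = -I/2 (l(I) = I*(-½) = -I/2)
L(K) = K² (L(K) = 1*K² = K²)
-47/L(l(2)) = -47/((-½*2)²) = -47/((-1)²) = -47/1 = -47*1 = -47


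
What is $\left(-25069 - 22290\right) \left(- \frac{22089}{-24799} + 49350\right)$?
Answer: $- \frac{57960441866301}{24799} \approx -2.3372 \cdot 10^{9}$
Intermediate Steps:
$\left(-25069 - 22290\right) \left(- \frac{22089}{-24799} + 49350\right) = \left(-25069 - 22290\right) \left(\left(-22089\right) \left(- \frac{1}{24799}\right) + 49350\right) = - 47359 \left(\frac{22089}{24799} + 49350\right) = \left(-47359\right) \frac{1223852739}{24799} = - \frac{57960441866301}{24799}$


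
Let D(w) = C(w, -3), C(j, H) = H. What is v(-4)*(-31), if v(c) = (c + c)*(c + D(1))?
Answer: -1736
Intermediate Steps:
D(w) = -3
v(c) = 2*c*(-3 + c) (v(c) = (c + c)*(c - 3) = (2*c)*(-3 + c) = 2*c*(-3 + c))
v(-4)*(-31) = (2*(-4)*(-3 - 4))*(-31) = (2*(-4)*(-7))*(-31) = 56*(-31) = -1736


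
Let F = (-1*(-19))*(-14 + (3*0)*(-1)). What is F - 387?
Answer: -653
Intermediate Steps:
F = -266 (F = 19*(-14 + 0*(-1)) = 19*(-14 + 0) = 19*(-14) = -266)
F - 387 = -266 - 387 = -653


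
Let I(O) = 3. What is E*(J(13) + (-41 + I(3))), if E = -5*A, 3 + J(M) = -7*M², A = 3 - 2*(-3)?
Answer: 55080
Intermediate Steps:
A = 9 (A = 3 - 1*(-6) = 3 + 6 = 9)
J(M) = -3 - 7*M²
E = -45 (E = -5*9 = -45)
E*(J(13) + (-41 + I(3))) = -45*((-3 - 7*13²) + (-41 + 3)) = -45*((-3 - 7*169) - 38) = -45*((-3 - 1183) - 38) = -45*(-1186 - 38) = -45*(-1224) = 55080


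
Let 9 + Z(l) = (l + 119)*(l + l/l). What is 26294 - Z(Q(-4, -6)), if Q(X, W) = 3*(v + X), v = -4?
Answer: 28488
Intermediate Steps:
Q(X, W) = -12 + 3*X (Q(X, W) = 3*(-4 + X) = -12 + 3*X)
Z(l) = -9 + (1 + l)*(119 + l) (Z(l) = -9 + (l + 119)*(l + l/l) = -9 + (119 + l)*(l + 1) = -9 + (119 + l)*(1 + l) = -9 + (1 + l)*(119 + l))
26294 - Z(Q(-4, -6)) = 26294 - (110 + (-12 + 3*(-4))² + 120*(-12 + 3*(-4))) = 26294 - (110 + (-12 - 12)² + 120*(-12 - 12)) = 26294 - (110 + (-24)² + 120*(-24)) = 26294 - (110 + 576 - 2880) = 26294 - 1*(-2194) = 26294 + 2194 = 28488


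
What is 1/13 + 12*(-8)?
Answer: -1247/13 ≈ -95.923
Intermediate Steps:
1/13 + 12*(-8) = 1/13 - 96 = -1247/13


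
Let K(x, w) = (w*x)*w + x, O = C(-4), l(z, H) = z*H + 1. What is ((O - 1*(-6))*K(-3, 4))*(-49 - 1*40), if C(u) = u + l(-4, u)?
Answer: 86241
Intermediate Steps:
l(z, H) = 1 + H*z (l(z, H) = H*z + 1 = 1 + H*z)
C(u) = 1 - 3*u (C(u) = u + (1 + u*(-4)) = u + (1 - 4*u) = 1 - 3*u)
O = 13 (O = 1 - 3*(-4) = 1 + 12 = 13)
K(x, w) = x + x*w² (K(x, w) = x*w² + x = x + x*w²)
((O - 1*(-6))*K(-3, 4))*(-49 - 1*40) = ((13 - 1*(-6))*(-3*(1 + 4²)))*(-49 - 1*40) = ((13 + 6)*(-3*(1 + 16)))*(-49 - 40) = (19*(-3*17))*(-89) = (19*(-51))*(-89) = -969*(-89) = 86241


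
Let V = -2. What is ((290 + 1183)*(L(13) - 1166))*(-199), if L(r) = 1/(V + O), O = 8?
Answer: 683474455/2 ≈ 3.4174e+8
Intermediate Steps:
L(r) = 1/6 (L(r) = 1/(-2 + 8) = 1/6)
((290 + 1183)*(L(13) - 1166))*(-199) = ((290 + 1183)*(1/6 - 1166))*(-199) = (1473*(-6995/6))*(-199) = -3434545/2*(-199) = 683474455/2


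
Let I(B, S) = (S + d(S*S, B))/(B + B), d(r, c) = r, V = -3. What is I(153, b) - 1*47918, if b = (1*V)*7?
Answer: -2443748/51 ≈ -47917.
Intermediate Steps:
b = -21 (b = (1*(-3))*7 = -3*7 = -21)
I(B, S) = (S + S**2)/(2*B) (I(B, S) = (S + S*S)/(B + B) = (S + S**2)/((2*B)) = (S + S**2)*(1/(2*B)) = (S + S**2)/(2*B))
I(153, b) - 1*47918 = (1/2)*(-21)*(1 - 21)/153 - 1*47918 = (1/2)*(-21)*(1/153)*(-20) - 47918 = 70/51 - 47918 = -2443748/51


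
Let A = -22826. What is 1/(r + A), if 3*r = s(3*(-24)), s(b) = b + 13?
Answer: -3/68537 ≈ -4.3772e-5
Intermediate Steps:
s(b) = 13 + b
r = -59/3 (r = (13 + 3*(-24))/3 = (13 - 72)/3 = (⅓)*(-59) = -59/3 ≈ -19.667)
1/(r + A) = 1/(-59/3 - 22826) = 1/(-68537/3) = -3/68537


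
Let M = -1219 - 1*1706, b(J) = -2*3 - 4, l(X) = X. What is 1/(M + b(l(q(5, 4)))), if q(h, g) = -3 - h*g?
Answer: -1/2935 ≈ -0.00034072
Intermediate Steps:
q(h, g) = -3 - g*h
b(J) = -10 (b(J) = -6 - 4 = -10)
M = -2925 (M = -1219 - 1706 = -2925)
1/(M + b(l(q(5, 4)))) = 1/(-2925 - 10) = 1/(-2935) = -1/2935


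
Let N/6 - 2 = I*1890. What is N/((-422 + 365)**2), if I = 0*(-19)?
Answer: 4/1083 ≈ 0.0036934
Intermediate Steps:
I = 0
N = 12 (N = 12 + 6*(0*1890) = 12 + 6*0 = 12 + 0 = 12)
N/((-422 + 365)**2) = 12/((-422 + 365)**2) = 12/((-57)**2) = 12/3249 = 12*(1/3249) = 4/1083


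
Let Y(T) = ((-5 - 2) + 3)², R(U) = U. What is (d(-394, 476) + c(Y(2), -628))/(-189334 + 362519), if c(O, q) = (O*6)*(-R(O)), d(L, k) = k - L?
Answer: -666/173185 ≈ -0.0038456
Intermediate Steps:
Y(T) = 16 (Y(T) = (-7 + 3)² = (-4)² = 16)
c(O, q) = -6*O² (c(O, q) = (O*6)*(-O) = (6*O)*(-O) = -6*O²)
(d(-394, 476) + c(Y(2), -628))/(-189334 + 362519) = ((476 - 1*(-394)) - 6*16²)/(-189334 + 362519) = ((476 + 394) - 6*256)/173185 = (870 - 1536)*(1/173185) = -666*1/173185 = -666/173185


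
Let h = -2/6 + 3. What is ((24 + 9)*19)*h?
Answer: 1672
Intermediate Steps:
h = 8/3 (h = -2*⅙ + 3 = -⅓ + 3 = 8/3 ≈ 2.6667)
((24 + 9)*19)*h = ((24 + 9)*19)*(8/3) = (33*19)*(8/3) = 627*(8/3) = 1672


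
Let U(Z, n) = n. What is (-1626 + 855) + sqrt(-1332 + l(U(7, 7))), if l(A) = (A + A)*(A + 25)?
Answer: -771 + 2*I*sqrt(221) ≈ -771.0 + 29.732*I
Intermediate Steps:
l(A) = 2*A*(25 + A) (l(A) = (2*A)*(25 + A) = 2*A*(25 + A))
(-1626 + 855) + sqrt(-1332 + l(U(7, 7))) = (-1626 + 855) + sqrt(-1332 + 2*7*(25 + 7)) = -771 + sqrt(-1332 + 2*7*32) = -771 + sqrt(-1332 + 448) = -771 + sqrt(-884) = -771 + 2*I*sqrt(221)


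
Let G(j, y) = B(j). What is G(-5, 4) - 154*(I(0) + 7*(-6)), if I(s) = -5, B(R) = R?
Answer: 7233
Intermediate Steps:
G(j, y) = j
G(-5, 4) - 154*(I(0) + 7*(-6)) = -5 - 154*(-5 + 7*(-6)) = -5 - 154*(-5 - 42) = -5 - 154*(-47) = -5 + 7238 = 7233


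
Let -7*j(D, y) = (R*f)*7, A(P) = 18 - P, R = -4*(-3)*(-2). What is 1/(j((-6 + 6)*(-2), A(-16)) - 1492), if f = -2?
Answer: -1/1540 ≈ -0.00064935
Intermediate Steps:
R = -24 (R = 12*(-2) = -24)
j(D, y) = -48 (j(D, y) = -(-24*(-2))*7/7 = -48*7/7 = -1/7*336 = -48)
1/(j((-6 + 6)*(-2), A(-16)) - 1492) = 1/(-48 - 1492) = 1/(-1540) = -1/1540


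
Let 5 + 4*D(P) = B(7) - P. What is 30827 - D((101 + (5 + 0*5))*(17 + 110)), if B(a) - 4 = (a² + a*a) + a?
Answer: 68333/2 ≈ 34167.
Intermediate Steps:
B(a) = 4 + a + 2*a² (B(a) = 4 + ((a² + a*a) + a) = 4 + ((a² + a²) + a) = 4 + (2*a² + a) = 4 + (a + 2*a²) = 4 + a + 2*a²)
D(P) = 26 - P/4 (D(P) = -5/4 + ((4 + 7 + 2*7²) - P)/4 = -5/4 + ((4 + 7 + 2*49) - P)/4 = -5/4 + ((4 + 7 + 98) - P)/4 = -5/4 + (109 - P)/4 = -5/4 + (109/4 - P/4) = 26 - P/4)
30827 - D((101 + (5 + 0*5))*(17 + 110)) = 30827 - (26 - (101 + (5 + 0*5))*(17 + 110)/4) = 30827 - (26 - (101 + (5 + 0))*127/4) = 30827 - (26 - (101 + 5)*127/4) = 30827 - (26 - 53*127/2) = 30827 - (26 - ¼*13462) = 30827 - (26 - 6731/2) = 30827 - 1*(-6679/2) = 30827 + 6679/2 = 68333/2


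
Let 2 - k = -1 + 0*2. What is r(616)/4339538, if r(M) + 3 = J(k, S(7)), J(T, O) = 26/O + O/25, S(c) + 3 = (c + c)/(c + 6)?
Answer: -2697/705174925 ≈ -3.8246e-6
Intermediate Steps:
k = 3 (k = 2 - (-1 + 0*2) = 2 - (-1 + 0) = 2 - 1*(-1) = 2 + 1 = 3)
S(c) = -3 + 2*c/(6 + c) (S(c) = -3 + (c + c)/(c + 6) = -3 + (2*c)/(6 + c) = -3 + 2*c/(6 + c))
J(T, O) = 26/O + O/25 (J(T, O) = 26/O + O*(1/25) = 26/O + O/25)
r(M) = -5394/325 (r(M) = -3 + (26/(((-18 - 1*7)/(6 + 7))) + ((-18 - 1*7)/(6 + 7))/25) = -3 + (26/(((-18 - 7)/13)) + ((-18 - 7)/13)/25) = -3 + (26/(((1/13)*(-25))) + ((1/13)*(-25))/25) = -3 + (26/(-25/13) + (1/25)*(-25/13)) = -3 + (26*(-13/25) - 1/13) = -3 + (-338/25 - 1/13) = -3 - 4419/325 = -5394/325)
r(616)/4339538 = -5394/325/4339538 = -5394/325*1/4339538 = -2697/705174925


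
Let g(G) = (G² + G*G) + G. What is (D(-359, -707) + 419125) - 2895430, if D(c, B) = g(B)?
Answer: -1477314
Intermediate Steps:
g(G) = G + 2*G² (g(G) = (G² + G²) + G = 2*G² + G = G + 2*G²)
D(c, B) = B*(1 + 2*B)
(D(-359, -707) + 419125) - 2895430 = (-707*(1 + 2*(-707)) + 419125) - 2895430 = (-707*(1 - 1414) + 419125) - 2895430 = (-707*(-1413) + 419125) - 2895430 = (998991 + 419125) - 2895430 = 1418116 - 2895430 = -1477314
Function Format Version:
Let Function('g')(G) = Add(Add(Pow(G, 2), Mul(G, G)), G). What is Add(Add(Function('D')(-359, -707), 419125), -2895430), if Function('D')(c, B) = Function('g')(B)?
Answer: -1477314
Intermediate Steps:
Function('g')(G) = Add(G, Mul(2, Pow(G, 2))) (Function('g')(G) = Add(Add(Pow(G, 2), Pow(G, 2)), G) = Add(Mul(2, Pow(G, 2)), G) = Add(G, Mul(2, Pow(G, 2))))
Function('D')(c, B) = Mul(B, Add(1, Mul(2, B)))
Add(Add(Function('D')(-359, -707), 419125), -2895430) = Add(Add(Mul(-707, Add(1, Mul(2, -707))), 419125), -2895430) = Add(Add(Mul(-707, Add(1, -1414)), 419125), -2895430) = Add(Add(Mul(-707, -1413), 419125), -2895430) = Add(Add(998991, 419125), -2895430) = Add(1418116, -2895430) = -1477314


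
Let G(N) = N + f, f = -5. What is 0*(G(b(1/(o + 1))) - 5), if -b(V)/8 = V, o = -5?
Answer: 0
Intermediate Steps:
b(V) = -8*V
G(N) = -5 + N (G(N) = N - 5 = -5 + N)
0*(G(b(1/(o + 1))) - 5) = 0*((-5 - 8/(-5 + 1)) - 5) = 0*((-5 - 8/(-4)) - 5) = 0*((-5 - 8*(-¼)) - 5) = 0*((-5 + 2) - 5) = 0*(-3 - 5) = 0*(-8) = 0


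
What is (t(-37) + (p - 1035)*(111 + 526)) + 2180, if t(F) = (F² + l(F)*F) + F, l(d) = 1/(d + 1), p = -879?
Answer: -43765379/36 ≈ -1.2157e+6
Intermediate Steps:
l(d) = 1/(1 + d)
t(F) = F + F² + F/(1 + F) (t(F) = (F² + F/(1 + F)) + F = F + F² + F/(1 + F))
(t(-37) + (p - 1035)*(111 + 526)) + 2180 = ((-37 + (-37)² - 37/(1 - 37)) + (-879 - 1035)*(111 + 526)) + 2180 = ((-37 + 1369 - 37/(-36)) - 1914*637) + 2180 = ((-37 + 1369 - 37*(-1/36)) - 1219218) + 2180 = ((-37 + 1369 + 37/36) - 1219218) + 2180 = (47989/36 - 1219218) + 2180 = -43843859/36 + 2180 = -43765379/36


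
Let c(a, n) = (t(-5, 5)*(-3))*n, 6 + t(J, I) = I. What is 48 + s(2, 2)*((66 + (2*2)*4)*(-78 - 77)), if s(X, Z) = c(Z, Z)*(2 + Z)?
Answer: -304992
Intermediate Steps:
t(J, I) = -6 + I
c(a, n) = 3*n (c(a, n) = ((-6 + 5)*(-3))*n = (-1*(-3))*n = 3*n)
s(X, Z) = 3*Z*(2 + Z) (s(X, Z) = (3*Z)*(2 + Z) = 3*Z*(2 + Z))
48 + s(2, 2)*((66 + (2*2)*4)*(-78 - 77)) = 48 + (3*2*(2 + 2))*((66 + (2*2)*4)*(-78 - 77)) = 48 + (3*2*4)*((66 + 4*4)*(-155)) = 48 + 24*((66 + 16)*(-155)) = 48 + 24*(82*(-155)) = 48 + 24*(-12710) = 48 - 305040 = -304992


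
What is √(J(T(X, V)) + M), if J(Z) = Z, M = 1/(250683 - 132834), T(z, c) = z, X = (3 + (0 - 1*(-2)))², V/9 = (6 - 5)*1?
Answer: √347209787874/117849 ≈ 5.0000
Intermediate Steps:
V = 9 (V = 9*((6 - 5)*1) = 9*(1*1) = 9*1 = 9)
X = 25 (X = (3 + (0 + 2))² = (3 + 2)² = 5² = 25)
M = 1/117849 ≈ 8.4854e-6
√(J(T(X, V)) + M) = √(25 + 1/117849) = √(2946226/117849) = √347209787874/117849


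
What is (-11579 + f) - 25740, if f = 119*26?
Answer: -34225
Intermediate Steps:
f = 3094
(-11579 + f) - 25740 = (-11579 + 3094) - 25740 = -8485 - 25740 = -34225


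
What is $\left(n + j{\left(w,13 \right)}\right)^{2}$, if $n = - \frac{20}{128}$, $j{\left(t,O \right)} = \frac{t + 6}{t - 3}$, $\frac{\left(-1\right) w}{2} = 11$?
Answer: $\frac{149769}{640000} \approx 0.23401$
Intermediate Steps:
$w = -22$ ($w = \left(-2\right) 11 = -22$)
$j{\left(t,O \right)} = \frac{6 + t}{-3 + t}$
$n = - \frac{5}{32}$ ($n = \left(-20\right) \frac{1}{128} = - \frac{5}{32} \approx -0.15625$)
$\left(n + j{\left(w,13 \right)}\right)^{2} = \left(- \frac{5}{32} + \frac{6 - 22}{-3 - 22}\right)^{2} = \left(- \frac{5}{32} + \frac{1}{-25} \left(-16\right)\right)^{2} = \left(- \frac{5}{32} - - \frac{16}{25}\right)^{2} = \left(- \frac{5}{32} + \frac{16}{25}\right)^{2} = \left(\frac{387}{800}\right)^{2} = \frac{149769}{640000}$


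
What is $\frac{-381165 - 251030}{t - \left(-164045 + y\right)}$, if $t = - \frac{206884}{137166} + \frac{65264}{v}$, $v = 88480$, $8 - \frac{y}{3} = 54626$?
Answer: $- \frac{239768798158050}{124359990772807} \approx -1.928$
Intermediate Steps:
$y = -163854$ ($y = 24 - 163878 = -163854$)
$t = - \frac{292284203}{379263990}$ ($t = - \frac{206884}{137166} + \frac{65264}{88480} = \left(-206884\right) \frac{1}{137166} + 65264 \cdot \frac{1}{88480} = - \frac{103442}{68583} + \frac{4079}{5530} = - \frac{292284203}{379263990} \approx -0.77066$)
$\frac{-381165 - 251030}{t - \left(-164045 + y\right)} = \frac{-381165 - 251030}{- \frac{292284203}{379263990} + \left(164045 - -163854\right)} = - \frac{632195}{- \frac{292284203}{379263990} + \left(164045 + 163854\right)} = - \frac{632195}{- \frac{292284203}{379263990} + 327899} = - \frac{632195}{\frac{124359990772807}{379263990}} = \left(-632195\right) \frac{379263990}{124359990772807} = - \frac{239768798158050}{124359990772807}$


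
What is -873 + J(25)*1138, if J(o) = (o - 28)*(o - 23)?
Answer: -7701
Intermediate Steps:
J(o) = (-28 + o)*(-23 + o)
-873 + J(25)*1138 = -873 + (644 + 25**2 - 51*25)*1138 = -873 + (644 + 625 - 1275)*1138 = -873 - 6*1138 = -873 - 6828 = -7701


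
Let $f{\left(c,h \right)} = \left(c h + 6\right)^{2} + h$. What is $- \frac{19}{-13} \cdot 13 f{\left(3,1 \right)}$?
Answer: $1558$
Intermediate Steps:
$f{\left(c,h \right)} = h + \left(6 + c h\right)^{2}$ ($f{\left(c,h \right)} = \left(6 + c h\right)^{2} + h = h + \left(6 + c h\right)^{2}$)
$- \frac{19}{-13} \cdot 13 f{\left(3,1 \right)} = - \frac{19}{-13} \cdot 13 \left(1 + \left(6 + 3 \cdot 1\right)^{2}\right) = \left(-19\right) \left(- \frac{1}{13}\right) 13 \left(1 + \left(6 + 3\right)^{2}\right) = \frac{19}{13} \cdot 13 \left(1 + 9^{2}\right) = 19 \left(1 + 81\right) = 19 \cdot 82 = 1558$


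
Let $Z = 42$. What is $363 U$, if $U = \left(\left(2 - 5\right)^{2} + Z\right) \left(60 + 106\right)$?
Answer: $3073158$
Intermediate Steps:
$U = 8466$ ($U = \left(\left(2 - 5\right)^{2} + 42\right) \left(60 + 106\right) = \left(\left(-3\right)^{2} + 42\right) 166 = \left(9 + 42\right) 166 = 51 \cdot 166 = 8466$)
$363 U = 363 \cdot 8466 = 3073158$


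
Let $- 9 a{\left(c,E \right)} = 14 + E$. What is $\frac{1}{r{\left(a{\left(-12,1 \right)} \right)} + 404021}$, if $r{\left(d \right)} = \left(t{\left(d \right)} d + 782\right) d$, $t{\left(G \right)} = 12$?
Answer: $\frac{1}{402751} \approx 2.4829 \cdot 10^{-6}$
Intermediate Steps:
$a{\left(c,E \right)} = - \frac{14}{9} - \frac{E}{9}$ ($a{\left(c,E \right)} = - \frac{14 + E}{9} = - \frac{14}{9} - \frac{E}{9}$)
$r{\left(d \right)} = d \left(782 + 12 d\right)$ ($r{\left(d \right)} = \left(12 d + 782\right) d = \left(782 + 12 d\right) d = d \left(782 + 12 d\right)$)
$\frac{1}{r{\left(a{\left(-12,1 \right)} \right)} + 404021} = \frac{1}{2 \left(- \frac{14}{9} - \frac{1}{9}\right) \left(391 + 6 \left(- \frac{14}{9} - \frac{1}{9}\right)\right) + 404021} = \frac{1}{2 \left(- \frac{5}{3}\right) \left(391 + 6 \left(- \frac{5}{3}\right)\right) + 404021} = \frac{1}{2 \left(- \frac{5}{3}\right) \left(391 - 10\right) + 404021} = \frac{1}{2 \left(- \frac{5}{3}\right) 381 + 404021} = \frac{1}{-1270 + 404021} = \frac{1}{402751}$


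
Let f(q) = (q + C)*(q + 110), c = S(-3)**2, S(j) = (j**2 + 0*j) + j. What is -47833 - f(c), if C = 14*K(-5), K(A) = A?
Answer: -42869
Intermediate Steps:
S(j) = j + j**2 (S(j) = (j**2 + 0) + j = j**2 + j = j + j**2)
c = 36 (c = (-3*(1 - 3))**2 = (-3*(-2))**2 = 6**2 = 36)
C = -70 (C = 14*(-5) = -70)
f(q) = (-70 + q)*(110 + q) (f(q) = (q - 70)*(q + 110) = (-70 + q)*(110 + q))
-47833 - f(c) = -47833 - (-7700 + 36**2 + 40*36) = -47833 - (-7700 + 1296 + 1440) = -47833 - 1*(-4964) = -47833 + 4964 = -42869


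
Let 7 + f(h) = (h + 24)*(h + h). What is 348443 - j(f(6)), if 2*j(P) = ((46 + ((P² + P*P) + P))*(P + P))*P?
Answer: -31104176310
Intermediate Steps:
f(h) = -7 + 2*h*(24 + h) (f(h) = -7 + (h + 24)*(h + h) = -7 + (24 + h)*(2*h) = -7 + 2*h*(24 + h))
j(P) = P²*(46 + P + 2*P²) (j(P) = (((46 + ((P² + P*P) + P))*(P + P))*P)/2 = (((46 + ((P² + P²) + P))*(2*P))*P)/2 = (((46 + (2*P² + P))*(2*P))*P)/2 = (((46 + (P + 2*P²))*(2*P))*P)/2 = (((46 + P + 2*P²)*(2*P))*P)/2 = ((2*P*(46 + P + 2*P²))*P)/2 = (2*P²*(46 + P + 2*P²))/2 = P²*(46 + P + 2*P²))
348443 - j(f(6)) = 348443 - (-7 + 2*6² + 48*6)²*(46 + (-7 + 2*6² + 48*6) + 2*(-7 + 2*6² + 48*6)²) = 348443 - (-7 + 2*36 + 288)²*(46 + (-7 + 2*36 + 288) + 2*(-7 + 2*36 + 288)²) = 348443 - (-7 + 72 + 288)²*(46 + (-7 + 72 + 288) + 2*(-7 + 72 + 288)²) = 348443 - 353²*(46 + 353 + 2*353²) = 348443 - 124609*(46 + 353 + 2*124609) = 348443 - 124609*(46 + 353 + 249218) = 348443 - 124609*249617 = 348443 - 1*31104524753 = 348443 - 31104524753 = -31104176310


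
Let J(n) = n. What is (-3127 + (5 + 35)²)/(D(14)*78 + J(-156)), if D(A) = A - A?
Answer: 509/52 ≈ 9.7885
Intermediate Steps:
D(A) = 0
(-3127 + (5 + 35)²)/(D(14)*78 + J(-156)) = (-3127 + (5 + 35)²)/(0*78 - 156) = (-3127 + 40²)/(0 - 156) = (-3127 + 1600)/(-156) = -1527*(-1/156) = 509/52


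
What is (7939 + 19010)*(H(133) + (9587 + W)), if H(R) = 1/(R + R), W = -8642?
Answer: 6774197079/266 ≈ 2.5467e+7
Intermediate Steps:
H(R) = 1/(2*R)
(7939 + 19010)*(H(133) + (9587 + W)) = (7939 + 19010)*((1/2)/133 + (9587 - 8642)) = 26949*((1/2)*(1/133) + 945) = 26949*(1/266 + 945) = 26949*(251371/266) = 6774197079/266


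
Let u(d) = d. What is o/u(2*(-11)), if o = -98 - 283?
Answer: 381/22 ≈ 17.318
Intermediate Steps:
o = -381
o/u(2*(-11)) = -381/(2*(-11)) = -381/(-22) = -381*(-1/22) = 381/22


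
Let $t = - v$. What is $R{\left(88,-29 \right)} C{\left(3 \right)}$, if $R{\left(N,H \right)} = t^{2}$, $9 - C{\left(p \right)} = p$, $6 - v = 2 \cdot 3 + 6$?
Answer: $216$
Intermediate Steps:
$v = -6$ ($v = 6 - \left(2 \cdot 3 + 6\right) = 6 - \left(6 + 6\right) = 6 - 12 = -6$)
$C{\left(p \right)} = 9 - p$
$t = 6$ ($t = \left(-1\right) \left(-6\right) = 6$)
$R{\left(N,H \right)} = 36$ ($R{\left(N,H \right)} = 6^{2} = 36$)
$R{\left(88,-29 \right)} C{\left(3 \right)} = 36 \left(9 - 3\right) = 36 \cdot 6 = 216$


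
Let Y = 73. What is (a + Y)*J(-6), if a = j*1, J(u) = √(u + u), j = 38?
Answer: 222*I*√3 ≈ 384.52*I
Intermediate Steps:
J(u) = √2*√u (J(u) = √(2*u) = √2*√u)
a = 38 (a = 38*1 = 38)
(a + Y)*J(-6) = (38 + 73)*(√2*√(-6)) = 111*(√2*(I*√6)) = 111*(2*I*√3) = 222*I*√3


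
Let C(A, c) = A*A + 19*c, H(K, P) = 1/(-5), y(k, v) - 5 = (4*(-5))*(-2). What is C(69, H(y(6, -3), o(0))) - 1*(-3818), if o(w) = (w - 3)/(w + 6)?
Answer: 42876/5 ≈ 8575.2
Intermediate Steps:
o(w) = (-3 + w)/(6 + w)
y(k, v) = 45 (y(k, v) = 5 + (4*(-5))*(-2) = 5 - 20*(-2) = 5 + 40 = 45)
H(K, P) = -⅕
C(A, c) = A² + 19*c
C(69, H(y(6, -3), o(0))) - 1*(-3818) = (69² + 19*(-⅕)) - 1*(-3818) = (4761 - 19/5) + 3818 = 23786/5 + 3818 = 42876/5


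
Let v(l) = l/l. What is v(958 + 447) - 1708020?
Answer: -1708019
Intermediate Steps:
v(l) = 1
v(958 + 447) - 1708020 = 1 - 1708020 = -1708019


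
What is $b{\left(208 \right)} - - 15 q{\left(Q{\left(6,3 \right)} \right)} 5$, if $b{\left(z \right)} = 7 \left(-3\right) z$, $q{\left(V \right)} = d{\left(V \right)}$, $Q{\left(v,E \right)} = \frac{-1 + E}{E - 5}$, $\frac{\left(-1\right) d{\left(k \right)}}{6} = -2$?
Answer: $-3468$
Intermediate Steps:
$d{\left(k \right)} = 12$ ($d{\left(k \right)} = \left(-6\right) \left(-2\right) = 12$)
$Q{\left(v,E \right)} = \frac{-1 + E}{-5 + E}$
$q{\left(V \right)} = 12$
$b{\left(z \right)} = - 21 z$
$b{\left(208 \right)} - - 15 q{\left(Q{\left(6,3 \right)} \right)} 5 = \left(-21\right) 208 - \left(-15\right) 12 \cdot 5 = -4368 - \left(-180\right) 5 = -4368 - -900 = -4368 + 900 = -3468$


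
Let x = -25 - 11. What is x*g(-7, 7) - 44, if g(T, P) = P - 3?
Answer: -188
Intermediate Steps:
g(T, P) = -3 + P
x = -36
x*g(-7, 7) - 44 = -36*(-3 + 7) - 44 = -36*4 - 44 = -144 - 44 = -188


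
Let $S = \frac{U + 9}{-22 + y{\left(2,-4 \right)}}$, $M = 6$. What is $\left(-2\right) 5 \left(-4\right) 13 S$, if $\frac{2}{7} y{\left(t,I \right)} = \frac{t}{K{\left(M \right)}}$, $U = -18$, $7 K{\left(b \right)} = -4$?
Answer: $\frac{18720}{137} \approx 136.64$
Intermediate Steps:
$K{\left(b \right)} = - \frac{4}{7}$ ($K{\left(b \right)} = \frac{1}{7} \left(-4\right) = - \frac{4}{7}$)
$y{\left(t,I \right)} = - \frac{49 t}{8}$ ($y{\left(t,I \right)} = \frac{7 \frac{t}{- \frac{4}{7}}}{2} = \frac{7 t \left(- \frac{7}{4}\right)}{2} = \frac{7 \left(- \frac{7 t}{4}\right)}{2} = - \frac{49 t}{8}$)
$S = \frac{36}{137}$ ($S = \frac{-18 + 9}{-22 - \frac{49}{4}} = - \frac{9}{-22 - \frac{49}{4}} = - \frac{9}{- \frac{137}{4}} = \left(-9\right) \left(- \frac{4}{137}\right) = \frac{36}{137} \approx 0.26277$)
$\left(-2\right) 5 \left(-4\right) 13 S = \left(-2\right) 5 \left(-4\right) 13 \cdot \frac{36}{137} = \left(-10\right) \left(-4\right) 13 \cdot \frac{36}{137} = 40 \cdot 13 \cdot \frac{36}{137} = 520 \cdot \frac{36}{137} = \frac{18720}{137}$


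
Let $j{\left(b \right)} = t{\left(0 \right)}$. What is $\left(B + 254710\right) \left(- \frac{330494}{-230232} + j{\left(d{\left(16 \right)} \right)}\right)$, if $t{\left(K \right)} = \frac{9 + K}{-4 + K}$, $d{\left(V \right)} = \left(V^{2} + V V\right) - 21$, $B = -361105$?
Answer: $\frac{831335065}{9593} \approx 86661.0$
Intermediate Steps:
$d{\left(V \right)} = -21 + 2 V^{2}$ ($d{\left(V \right)} = \left(V^{2} + V^{2}\right) - 21 = 2 V^{2} - 21 = -21 + 2 V^{2}$)
$t{\left(K \right)} = \frac{9 + K}{-4 + K}$
$j{\left(b \right)} = - \frac{9}{4}$ ($j{\left(b \right)} = \frac{9 + 0}{-4 + 0} = \frac{1}{-4} \cdot 9 = \left(- \frac{1}{4}\right) 9 = - \frac{9}{4}$)
$\left(B + 254710\right) \left(- \frac{330494}{-230232} + j{\left(d{\left(16 \right)} \right)}\right) = \left(-361105 + 254710\right) \left(- \frac{330494}{-230232} - \frac{9}{4}\right) = - 106395 \left(\left(-330494\right) \left(- \frac{1}{230232}\right) - \frac{9}{4}\right) = - 106395 \left(\frac{165247}{115116} - \frac{9}{4}\right) = \left(-106395\right) \left(- \frac{23441}{28779}\right) = \frac{831335065}{9593}$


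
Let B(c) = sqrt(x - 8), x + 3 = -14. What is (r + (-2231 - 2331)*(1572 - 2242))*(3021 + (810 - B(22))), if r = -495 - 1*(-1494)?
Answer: 11713431909 - 15287695*I ≈ 1.1713e+10 - 1.5288e+7*I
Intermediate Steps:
x = -17 (x = -3 - 14 = -17)
B(c) = 5*I (B(c) = sqrt(-17 - 8) = sqrt(-25) = 5*I)
r = 999 (r = -495 + 1494 = 999)
(r + (-2231 - 2331)*(1572 - 2242))*(3021 + (810 - B(22))) = (999 + (-2231 - 2331)*(1572 - 2242))*(3021 + (810 - 5*I)) = (999 - 4562*(-670))*(3021 + (810 - 5*I)) = (999 + 3056540)*(3831 - 5*I) = 3057539*(3831 - 5*I) = 11713431909 - 15287695*I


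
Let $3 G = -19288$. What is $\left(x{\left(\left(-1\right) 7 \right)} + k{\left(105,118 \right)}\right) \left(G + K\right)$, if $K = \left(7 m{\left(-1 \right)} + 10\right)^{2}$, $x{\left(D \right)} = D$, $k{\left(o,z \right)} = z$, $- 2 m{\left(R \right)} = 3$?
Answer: $- \frac{2854513}{4} \approx -7.1363 \cdot 10^{5}$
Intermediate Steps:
$m{\left(R \right)} = - \frac{3}{2}$ ($m{\left(R \right)} = \left(- \frac{1}{2}\right) 3 = - \frac{3}{2}$)
$K = \frac{1}{4}$ ($K = \left(7 \left(- \frac{3}{2}\right) + 10\right)^{2} = \left(- \frac{21}{2} + 10\right)^{2} = \left(- \frac{1}{2}\right)^{2} = \frac{1}{4} \approx 0.25$)
$G = - \frac{19288}{3}$ ($G = \frac{1}{3} \left(-19288\right) = - \frac{19288}{3} \approx -6429.3$)
$\left(x{\left(\left(-1\right) 7 \right)} + k{\left(105,118 \right)}\right) \left(G + K\right) = \left(\left(-1\right) 7 + 118\right) \left(- \frac{19288}{3} + \frac{1}{4}\right) = \left(-7 + 118\right) \left(- \frac{77149}{12}\right) = 111 \left(- \frac{77149}{12}\right) = - \frac{2854513}{4}$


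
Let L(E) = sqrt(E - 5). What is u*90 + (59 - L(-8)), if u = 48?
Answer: 4379 - I*sqrt(13) ≈ 4379.0 - 3.6056*I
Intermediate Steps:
L(E) = sqrt(-5 + E)
u*90 + (59 - L(-8)) = 48*90 + (59 - sqrt(-5 - 8)) = 4320 + (59 - sqrt(-13)) = 4320 + (59 - I*sqrt(13)) = 4379 - I*sqrt(13)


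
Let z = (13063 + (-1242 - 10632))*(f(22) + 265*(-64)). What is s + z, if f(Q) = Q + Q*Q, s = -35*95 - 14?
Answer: -19567145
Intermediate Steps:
s = -3339 (s = -3325 - 14 = -3339)
f(Q) = Q + Q²
z = -19563806 (z = (13063 + (-1242 - 10632))*(22*(1 + 22) + 265*(-64)) = (13063 - 11874)*(22*23 - 16960) = 1189*(506 - 16960) = 1189*(-16454) = -19563806)
s + z = -3339 - 19563806 = -19567145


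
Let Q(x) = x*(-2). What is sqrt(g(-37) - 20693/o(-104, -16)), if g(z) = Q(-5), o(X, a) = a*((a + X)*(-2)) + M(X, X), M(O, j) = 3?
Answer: sqrt(226624731)/3837 ≈ 3.9234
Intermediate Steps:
o(X, a) = 3 + a*(-2*X - 2*a) (o(X, a) = a*((a + X)*(-2)) + 3 = a*((X + a)*(-2)) + 3 = a*(-2*X - 2*a) + 3 = 3 + a*(-2*X - 2*a))
Q(x) = -2*x
g(z) = 10 (g(z) = -2*(-5) = 10)
sqrt(g(-37) - 20693/o(-104, -16)) = sqrt(10 - 20693/(3 - 2*(-16)**2 - 2*(-104)*(-16))) = sqrt(10 - 20693/(3 - 2*256 - 3328)) = sqrt(10 - 20693/(3 - 512 - 3328)) = sqrt(10 - 20693/(-3837)) = sqrt(10 - 20693*(-1/3837)) = sqrt(10 + 20693/3837) = sqrt(59063/3837) = sqrt(226624731)/3837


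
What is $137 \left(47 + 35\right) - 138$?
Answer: $11096$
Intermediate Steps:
$137 \left(47 + 35\right) - 138 = 137 \cdot 82 - 138 = 11234 - 138 = 11096$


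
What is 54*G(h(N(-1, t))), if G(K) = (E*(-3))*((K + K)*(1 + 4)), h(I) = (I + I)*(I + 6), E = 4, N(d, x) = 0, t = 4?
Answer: 0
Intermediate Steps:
h(I) = 2*I*(6 + I) (h(I) = (2*I)*(6 + I) = 2*I*(6 + I))
G(K) = -120*K (G(K) = (4*(-3))*((K + K)*(1 + 4)) = -12*2*K*5 = -120*K)
54*G(h(N(-1, t))) = 54*(-240*0*(6 + 0)) = 54*(-240*0*6) = 54*(-120*0) = 54*0 = 0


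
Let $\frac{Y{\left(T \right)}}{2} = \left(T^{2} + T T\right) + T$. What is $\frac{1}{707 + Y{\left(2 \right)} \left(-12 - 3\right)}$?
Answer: $\frac{1}{407} \approx 0.002457$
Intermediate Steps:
$Y{\left(T \right)} = 2 T + 4 T^{2}$ ($Y{\left(T \right)} = 2 \left(\left(T^{2} + T T\right) + T\right) = 2 \left(\left(T^{2} + T^{2}\right) + T\right) = 2 \left(2 T^{2} + T\right) = 2 \left(T + 2 T^{2}\right) = 2 T + 4 T^{2}$)
$\frac{1}{707 + Y{\left(2 \right)} \left(-12 - 3\right)} = \frac{1}{707 + 2 \cdot 2 \left(1 + 2 \cdot 2\right) \left(-12 - 3\right)} = \frac{1}{707 + 2 \cdot 2 \left(1 + 4\right) \left(-15\right)} = \frac{1}{707 + 2 \cdot 2 \cdot 5 \left(-15\right)} = \frac{1}{707 + 20 \left(-15\right)} = \frac{1}{707 - 300} = \frac{1}{407}$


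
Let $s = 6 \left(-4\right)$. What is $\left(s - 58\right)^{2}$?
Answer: $6724$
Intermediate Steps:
$s = -24$
$\left(s - 58\right)^{2} = \left(-24 - 58\right)^{2} = \left(-82\right)^{2} = 6724$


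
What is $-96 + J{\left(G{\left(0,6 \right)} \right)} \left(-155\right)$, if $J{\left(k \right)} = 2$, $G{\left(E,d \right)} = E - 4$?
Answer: $-406$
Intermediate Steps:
$G{\left(E,d \right)} = -4 + E$
$-96 + J{\left(G{\left(0,6 \right)} \right)} \left(-155\right) = -96 + 2 \left(-155\right) = -96 - 310 = -406$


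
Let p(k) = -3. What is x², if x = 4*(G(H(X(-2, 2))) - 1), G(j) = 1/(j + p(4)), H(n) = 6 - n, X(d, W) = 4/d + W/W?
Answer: 9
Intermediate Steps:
X(d, W) = 1 + 4/d (X(d, W) = 4/d + 1 = 1 + 4/d)
G(j) = 1/(-3 + j) (G(j) = 1/(j - 3) = 1/(-3 + j))
x = -3 (x = 4*(1/(-3 + (6 - (4 - 2)/(-2))) - 1) = 4*(1/(-3 + (6 - (-1)*2/2)) - 1) = 4*(1/(-3 + (6 - 1*(-1))) - 1) = 4*(1/(-3 + (6 + 1)) - 1) = 4*(1/(-3 + 7) - 1) = 4*(1/4 - 1) = 4*(¼ - 1) = 4*(-¾) = -3)
x² = (-3)² = 9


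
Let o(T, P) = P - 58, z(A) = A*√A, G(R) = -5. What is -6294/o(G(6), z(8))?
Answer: 91263/713 + 25176*√2/713 ≈ 177.93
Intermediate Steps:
z(A) = A^(3/2)
o(T, P) = -58 + P
-6294/o(G(6), z(8)) = -6294/(-58 + 8^(3/2)) = -6294/(-58 + 16*√2)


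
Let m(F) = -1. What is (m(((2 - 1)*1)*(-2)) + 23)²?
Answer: 484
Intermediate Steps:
(m(((2 - 1)*1)*(-2)) + 23)² = (-1 + 23)² = 22² = 484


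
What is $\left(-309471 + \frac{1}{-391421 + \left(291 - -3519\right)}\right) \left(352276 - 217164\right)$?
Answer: $- \frac{16207273999313584}{387611} \approx -4.1813 \cdot 10^{10}$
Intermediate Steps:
$\left(-309471 + \frac{1}{-391421 + \left(291 - -3519\right)}\right) \left(352276 - 217164\right) = \left(-309471 + \frac{1}{-391421 + \left(291 + 3519\right)}\right) 135112 = \left(-309471 + \frac{1}{-391421 + 3810}\right) 135112 = \left(-309471 + \frac{1}{-387611}\right) 135112 = \left(-309471 - \frac{1}{387611}\right) 135112 = \left(- \frac{119954363782}{387611}\right) 135112 = - \frac{16207273999313584}{387611}$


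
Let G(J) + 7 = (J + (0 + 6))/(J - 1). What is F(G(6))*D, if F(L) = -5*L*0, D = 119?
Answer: 0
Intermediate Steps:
G(J) = -7 + (6 + J)/(-1 + J) (G(J) = -7 + (J + (0 + 6))/(J - 1) = -7 + (J + 6)/(-1 + J) = -7 + (6 + J)/(-1 + J))
F(L) = 0
F(G(6))*D = 0*119 = 0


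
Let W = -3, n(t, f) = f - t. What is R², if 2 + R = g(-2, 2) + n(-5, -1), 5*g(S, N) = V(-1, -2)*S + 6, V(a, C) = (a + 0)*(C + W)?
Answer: 36/25 ≈ 1.4400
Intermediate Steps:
V(a, C) = a*(-3 + C) (V(a, C) = (a + 0)*(C - 3) = a*(-3 + C))
g(S, N) = 6/5 + S (g(S, N) = ((-(-3 - 2))*S + 6)/5 = ((-1*(-5))*S + 6)/5 = (5*S + 6)/5 = (6 + 5*S)/5 = 6/5 + S)
R = 6/5 (R = -2 + ((6/5 - 2) + (-1 - 1*(-5))) = -2 + (-⅘ + (-1 + 5)) = -2 + (-⅘ + 4) = -2 + 16/5 = 6/5 ≈ 1.2000)
R² = (6/5)² = 36/25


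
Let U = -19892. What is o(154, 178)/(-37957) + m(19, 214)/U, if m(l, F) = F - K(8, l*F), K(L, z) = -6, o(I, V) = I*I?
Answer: -120027303/188760161 ≈ -0.63587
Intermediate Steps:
o(I, V) = I**2
m(l, F) = 6 + F (m(l, F) = F - 1*(-6) = F + 6 = 6 + F)
o(154, 178)/(-37957) + m(19, 214)/U = 154**2/(-37957) + (6 + 214)/(-19892) = 23716*(-1/37957) + 220*(-1/19892) = -23716/37957 - 55/4973 = -120027303/188760161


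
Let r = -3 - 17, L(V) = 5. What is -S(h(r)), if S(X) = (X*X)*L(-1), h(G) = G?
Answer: -2000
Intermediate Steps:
r = -20
S(X) = 5*X² (S(X) = (X*X)*5 = X²*5 = 5*X²)
-S(h(r)) = -5*(-20)² = -5*400 = -1*2000 = -2000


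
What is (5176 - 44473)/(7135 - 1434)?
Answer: -39297/5701 ≈ -6.8930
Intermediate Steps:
(5176 - 44473)/(7135 - 1434) = -39297/5701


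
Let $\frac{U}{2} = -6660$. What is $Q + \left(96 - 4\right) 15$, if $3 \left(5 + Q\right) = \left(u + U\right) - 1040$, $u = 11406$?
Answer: $\frac{1171}{3} \approx 390.33$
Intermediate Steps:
$U = -13320$ ($U = 2 \left(-6660\right) = -13320$)
$Q = - \frac{2969}{3}$ ($Q = -5 + \frac{\left(11406 - 13320\right) - 1040}{3} = -5 + \frac{-1914 - 1040}{3} = -5 + \frac{1}{3} \left(-2954\right) = -5 - \frac{2954}{3} = - \frac{2969}{3} \approx -989.67$)
$Q + \left(96 - 4\right) 15 = - \frac{2969}{3} + \left(96 - 4\right) 15 = - \frac{2969}{3} + 92 \cdot 15 = - \frac{2969}{3} + 1380 = \frac{1171}{3}$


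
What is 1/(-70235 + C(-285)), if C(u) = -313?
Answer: -1/70548 ≈ -1.4175e-5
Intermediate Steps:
1/(-70235 + C(-285)) = 1/(-70235 - 313) = 1/(-70548) = -1/70548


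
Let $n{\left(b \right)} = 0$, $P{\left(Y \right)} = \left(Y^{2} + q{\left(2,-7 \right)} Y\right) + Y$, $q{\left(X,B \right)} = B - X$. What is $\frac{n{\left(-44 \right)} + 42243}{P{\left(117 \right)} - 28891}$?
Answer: $- \frac{42243}{16138} \approx -2.6176$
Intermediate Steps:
$P{\left(Y \right)} = Y^{2} - 8 Y$ ($P{\left(Y \right)} = \left(Y^{2} + \left(-7 - 2\right) Y\right) + Y = \left(Y^{2} - 9 Y\right) + Y = Y^{2} - 8 Y$)
$\frac{n{\left(-44 \right)} + 42243}{P{\left(117 \right)} - 28891} = \frac{0 + 42243}{117 \left(-8 + 117\right) - 28891} = \frac{42243}{117 \cdot 109 - 28891} = \frac{42243}{12753 - 28891} = \frac{42243}{-16138} = 42243 \left(- \frac{1}{16138}\right) = - \frac{42243}{16138}$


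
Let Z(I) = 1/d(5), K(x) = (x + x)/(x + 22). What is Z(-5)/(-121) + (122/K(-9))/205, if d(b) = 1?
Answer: -97798/223245 ≈ -0.43807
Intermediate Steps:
K(x) = 2*x/(22 + x) (K(x) = (2*x)/(22 + x) = 2*x/(22 + x))
Z(I) = 1 (Z(I) = 1/1 = 1)
Z(-5)/(-121) + (122/K(-9))/205 = 1/(-121) + (122/((2*(-9)/(22 - 9))))/205 = 1*(-1/121) + (122/((2*(-9)/13)))*(1/205) = -1/121 + (122/((2*(-9)*(1/13))))*(1/205) = -1/121 + (122/(-18/13))*(1/205) = -1/121 + (122*(-13/18))*(1/205) = -1/121 - 793/9*1/205 = -1/121 - 793/1845 = -97798/223245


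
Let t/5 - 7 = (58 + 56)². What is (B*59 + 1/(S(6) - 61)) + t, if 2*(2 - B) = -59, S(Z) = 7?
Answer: 1805584/27 ≈ 66874.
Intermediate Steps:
B = 63/2 (B = 2 - ½*(-59) = 2 + 59/2 = 63/2 ≈ 31.500)
t = 65015 (t = 35 + 5*(58 + 56)² = 35 + 5*114² = 35 + 5*12996 = 35 + 64980 = 65015)
(B*59 + 1/(S(6) - 61)) + t = ((63/2)*59 + 1/(7 - 61)) + 65015 = (3717/2 + 1/(-54)) + 65015 = (3717/2 - 1/54) + 65015 = 50179/27 + 65015 = 1805584/27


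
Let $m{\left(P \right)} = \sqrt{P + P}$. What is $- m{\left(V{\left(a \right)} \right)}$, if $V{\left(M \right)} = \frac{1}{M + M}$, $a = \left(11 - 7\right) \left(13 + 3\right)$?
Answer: $- \frac{1}{8} \approx -0.125$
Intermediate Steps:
$a = 64$ ($a = 4 \cdot 16 = 64$)
$V{\left(M \right)} = \frac{1}{2 M}$
$m{\left(P \right)} = \sqrt{2} \sqrt{P}$ ($m{\left(P \right)} = \sqrt{2 P} = \sqrt{2} \sqrt{P}$)
$- m{\left(V{\left(a \right)} \right)} = - \sqrt{2} \sqrt{\frac{1}{2 \cdot 64}} = - \sqrt{2} \sqrt{\frac{1}{2} \cdot \frac{1}{64}} = - \frac{\sqrt{2}}{8 \sqrt{2}} = - \sqrt{2} \frac{\sqrt{2}}{16} = \left(-1\right) \frac{1}{8} = - \frac{1}{8}$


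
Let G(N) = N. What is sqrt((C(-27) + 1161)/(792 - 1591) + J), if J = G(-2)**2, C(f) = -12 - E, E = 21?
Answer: 2*sqrt(187)/17 ≈ 1.6088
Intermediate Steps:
C(f) = -33 (C(f) = -12 - 1*21 = -12 - 21 = -33)
J = 4 (J = (-2)**2 = 4)
sqrt((C(-27) + 1161)/(792 - 1591) + J) = sqrt((-33 + 1161)/(792 - 1591) + 4) = sqrt(1128/(-799) + 4) = sqrt(1128*(-1/799) + 4) = sqrt(-24/17 + 4) = sqrt(44/17) = 2*sqrt(187)/17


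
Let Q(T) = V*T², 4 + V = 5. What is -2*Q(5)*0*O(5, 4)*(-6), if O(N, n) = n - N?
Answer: 0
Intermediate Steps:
V = 1 (V = -4 + 5 = 1)
Q(T) = T² (Q(T) = 1*T² = T²)
-2*Q(5)*0*O(5, 4)*(-6) = -2*5²*0*(4 - 1*5)*(-6) = -2*25*0*(4 - 5)*(-6) = -0*(-1)*(-6) = -2*0*(-6) = 0*(-6) = 0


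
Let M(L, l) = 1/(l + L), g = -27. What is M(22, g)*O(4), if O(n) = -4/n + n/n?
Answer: 0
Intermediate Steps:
M(L, l) = 1/(L + l)
O(n) = 1 - 4/n (O(n) = -4/n + 1 = 1 - 4/n)
M(22, g)*O(4) = ((-4 + 4)/4)/(22 - 27) = ((1/4)*0)/(-5) = -1/5*0 = 0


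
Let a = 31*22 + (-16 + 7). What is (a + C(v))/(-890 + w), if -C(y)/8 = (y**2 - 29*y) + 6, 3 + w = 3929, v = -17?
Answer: -1877/1012 ≈ -1.8547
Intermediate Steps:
w = 3926 (w = -3 + 3929 = 3926)
C(y) = -48 - 8*y**2 + 232*y (C(y) = -8*((y**2 - 29*y) + 6) = -8*(6 + y**2 - 29*y) = -48 - 8*y**2 + 232*y)
a = 673 (a = 682 - 9 = 673)
(a + C(v))/(-890 + w) = (673 + (-48 - 8*(-17)**2 + 232*(-17)))/(-890 + 3926) = (673 + (-48 - 8*289 - 3944))/3036 = (673 + (-48 - 2312 - 3944))*(1/3036) = (673 - 6304)*(1/3036) = -5631*1/3036 = -1877/1012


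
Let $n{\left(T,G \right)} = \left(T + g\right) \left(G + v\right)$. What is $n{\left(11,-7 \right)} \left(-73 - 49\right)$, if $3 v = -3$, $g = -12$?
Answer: $-976$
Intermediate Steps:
$v = -1$ ($v = \frac{1}{3} \left(-3\right) = -1$)
$n{\left(T,G \right)} = \left(-1 + G\right) \left(-12 + T\right)$ ($n{\left(T,G \right)} = \left(T - 12\right) \left(G - 1\right) = \left(-12 + T\right) \left(-1 + G\right) = \left(-1 + G\right) \left(-12 + T\right)$)
$n{\left(11,-7 \right)} \left(-73 - 49\right) = \left(12 - 11 - -84 - 77\right) \left(-73 - 49\right) = \left(12 - 11 + 84 - 77\right) \left(-122\right) = 8 \left(-122\right) = -976$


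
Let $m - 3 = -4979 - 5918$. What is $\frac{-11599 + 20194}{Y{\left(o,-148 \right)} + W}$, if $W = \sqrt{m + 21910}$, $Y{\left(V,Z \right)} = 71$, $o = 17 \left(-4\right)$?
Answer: $- \frac{122049}{1195} + \frac{30942 \sqrt{34}}{1195} \approx 48.847$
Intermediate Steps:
$m = -10894$ ($m = 3 - 10897 = -10894$)
$o = -68$
$W = 18 \sqrt{34}$ ($W = \sqrt{-10894 + 21910} = \sqrt{11016} = 18 \sqrt{34} \approx 104.96$)
$\frac{-11599 + 20194}{Y{\left(o,-148 \right)} + W} = \frac{-11599 + 20194}{71 + 18 \sqrt{34}} = \frac{8595}{71 + 18 \sqrt{34}}$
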